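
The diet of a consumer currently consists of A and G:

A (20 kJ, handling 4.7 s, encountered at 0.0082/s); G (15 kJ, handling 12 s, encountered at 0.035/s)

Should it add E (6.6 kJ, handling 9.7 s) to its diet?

Yes

Current rate: (0.0082×20 + 0.035×15)/(1 + 0.0082×4.7 + 0.035×12) = 0.4724 kJ/s.
Profitability of E: 6.6/9.7 = 0.6804 kJ/s.
Since 0.6804 > R, including E increases the long-run rate.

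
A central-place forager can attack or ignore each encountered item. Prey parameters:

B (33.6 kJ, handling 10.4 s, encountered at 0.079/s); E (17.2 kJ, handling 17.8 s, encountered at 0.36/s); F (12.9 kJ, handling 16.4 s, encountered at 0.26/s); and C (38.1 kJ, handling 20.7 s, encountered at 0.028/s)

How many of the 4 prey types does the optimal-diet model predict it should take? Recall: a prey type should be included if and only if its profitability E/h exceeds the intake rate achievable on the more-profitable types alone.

2

Profitabilities (E/h, kJ/s): B 3.23, C 1.84, E 0.966, F 0.787. Add prey in this order while the next type's profitability exceeds the intake rate on those already taken.
Rate on top 1: 1.457. C: 1.84 > 1.457 → include.
Rate on top 2: 1.55. E: 0.966 < 1.55 → exclude; stop.
Optimal diet: B, C — 2 of 4 types.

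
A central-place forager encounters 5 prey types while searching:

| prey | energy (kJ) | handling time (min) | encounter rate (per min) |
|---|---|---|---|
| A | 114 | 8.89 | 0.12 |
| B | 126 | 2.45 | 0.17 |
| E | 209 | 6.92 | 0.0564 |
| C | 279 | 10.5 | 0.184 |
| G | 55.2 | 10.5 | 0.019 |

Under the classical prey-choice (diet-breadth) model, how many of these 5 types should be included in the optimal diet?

3

E/h in descending order: B 51.4, E 30.2, C 26.6, A 12.8, G 5.26 kJ/min. The optimal diet is the largest prefix of this list for which every included type satisfies E_i/h_i > R on the types above it.
Rate on top 1: 15.12. E: 30.2 > 15.12 → include.
Rate on top 2: 18.38. C: 26.6 > 18.38 → include.
Rate on top 3: 22.61. A: 12.8 < 22.61 → exclude; stop.
Optimal diet: B, E, C — 3 of 5 types.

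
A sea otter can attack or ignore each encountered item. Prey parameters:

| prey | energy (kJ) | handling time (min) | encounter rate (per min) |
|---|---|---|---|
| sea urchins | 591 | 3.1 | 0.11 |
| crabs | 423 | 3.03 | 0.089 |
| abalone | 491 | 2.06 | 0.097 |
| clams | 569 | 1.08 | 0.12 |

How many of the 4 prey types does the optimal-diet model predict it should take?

4

Profitabilities (E/h, kJ/min): clams 527, abalone 238, sea urchins 191, crabs 140. Add prey in this order while the next type's profitability exceeds the intake rate on those already taken.
Rate on top 1: 60.45. abalone: 238 > 60.45 → include.
Rate on top 2: 87.19. sea urchins: 191 > 87.19 → include.
Rate on top 3: 108.3. crabs: 140 > 108.3 → include.
Optimal diet: clams, abalone, sea urchins, crabs — 4 of 4 types.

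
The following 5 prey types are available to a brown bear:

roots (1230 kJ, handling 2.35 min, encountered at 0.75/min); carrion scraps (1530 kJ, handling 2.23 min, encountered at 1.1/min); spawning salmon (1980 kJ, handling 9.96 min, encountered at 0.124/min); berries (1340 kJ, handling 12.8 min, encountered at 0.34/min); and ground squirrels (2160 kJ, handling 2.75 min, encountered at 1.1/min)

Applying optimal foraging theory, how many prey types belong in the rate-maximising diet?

Profitabilities (E/h, kJ/min): ground squirrels 785, carrion scraps 686, roots 523, spawning salmon 199, berries 105. Add prey in this order while the next type's profitability exceeds the intake rate on those already taken.
Rate on top 1: 590.3. carrion scraps: 686 > 590.3 → include.
Rate on top 2: 626.6. roots: 523 < 626.6 → exclude; stop.
Optimal diet: ground squirrels, carrion scraps — 2 of 5 types.

2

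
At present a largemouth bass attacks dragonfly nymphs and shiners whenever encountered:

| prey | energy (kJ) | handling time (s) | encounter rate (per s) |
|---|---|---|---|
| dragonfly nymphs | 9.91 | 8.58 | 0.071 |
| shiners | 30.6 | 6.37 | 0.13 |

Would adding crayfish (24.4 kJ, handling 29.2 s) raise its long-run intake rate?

No

Current rate: (0.071×9.91 + 0.13×30.6)/(1 + 0.071×8.58 + 0.13×6.37) = 1.921 kJ/s.
crayfish: E/h = 24.4/29.2 = 0.8356 kJ/s.
Since 0.8356 < R, time spent handling crayfish is better spent searching.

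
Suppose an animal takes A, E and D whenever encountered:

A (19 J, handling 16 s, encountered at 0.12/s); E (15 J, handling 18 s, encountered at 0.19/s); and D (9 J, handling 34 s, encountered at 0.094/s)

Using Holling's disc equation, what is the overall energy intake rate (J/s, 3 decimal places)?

R = (0.12×19 + 0.19×15 + 0.094×9) / (1 + 0.12×16 + 0.19×18 + 0.094×34) = 5.976/9.536 = 0.6267 J/s.

0.627 J/s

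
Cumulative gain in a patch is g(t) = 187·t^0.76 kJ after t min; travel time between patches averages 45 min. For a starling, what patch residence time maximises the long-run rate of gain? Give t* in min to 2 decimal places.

142.50 min

By the marginal value theorem, leave when the instantaneous gain rate g'(t) equals the habitat-wide average g(t)/(T + t).
g'(t) = 0.76·187·t^-0.24. Setting 0.76·187·t^-0.24 = 187·t^0.76/(45+t) gives 0.76(45+t) = t, so 0.24·t = 0.76×45.
t* = 0.76×45/0.24 = 142.5 min.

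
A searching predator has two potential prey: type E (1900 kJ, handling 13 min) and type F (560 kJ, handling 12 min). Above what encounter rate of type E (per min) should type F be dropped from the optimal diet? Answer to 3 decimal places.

Drop type F once their profitability E₂/h₂ falls below the rate achievable on type E alone: E₂/h₂ = λE₁/(1 + λh₁).
Solve for λ: λE₁h₂ = E₂(1 + λh₁) → λ(E₁h₂ − E₂h₁) = E₂ → λ = E₂/(E₁h₂ − E₂h₁).
λ = 560/(1900×12 − 560×13) = 560/1.552e+04 = 0.03608 per min.

0.036 per min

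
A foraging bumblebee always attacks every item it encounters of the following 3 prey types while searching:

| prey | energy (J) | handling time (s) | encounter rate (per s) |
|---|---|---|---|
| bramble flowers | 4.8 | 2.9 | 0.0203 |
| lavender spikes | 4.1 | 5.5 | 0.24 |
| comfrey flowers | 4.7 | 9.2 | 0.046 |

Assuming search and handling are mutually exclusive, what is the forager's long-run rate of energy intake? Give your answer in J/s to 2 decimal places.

0.46 J/s

R = (0.0203×4.8 + 0.24×4.1 + 0.046×4.7) / (1 + 0.0203×2.9 + 0.24×5.5 + 0.046×9.2) = 1.298/2.802 = 0.4631 J/s.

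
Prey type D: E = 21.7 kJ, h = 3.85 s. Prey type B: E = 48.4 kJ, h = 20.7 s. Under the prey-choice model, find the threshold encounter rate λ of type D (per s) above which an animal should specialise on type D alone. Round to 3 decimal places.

Drop type B once their profitability E₂/h₂ falls below the rate achievable on type D alone: E₂/h₂ = λE₁/(1 + λh₁).
Solve for λ: λE₁h₂ = E₂(1 + λh₁) → λ(E₁h₂ − E₂h₁) = E₂ → λ = E₂/(E₁h₂ − E₂h₁).
λ = 48.4/(21.7×20.7 − 48.4×3.85) = 48.4/262.9 = 0.1841 per s.

0.184 per s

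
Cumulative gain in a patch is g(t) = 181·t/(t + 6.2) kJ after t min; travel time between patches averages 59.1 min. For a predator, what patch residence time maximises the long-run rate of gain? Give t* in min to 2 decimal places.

19.14 min

Optimal t* satisfies g'(t*) = g(t*)/(T + t*).
g'(t) = 181·6.2/(t + 6.2)². Setting 181·6.2/(t+6.2)² = 181t/[(t+6.2)(59.1+t)] gives 6.2(59.1+t) = t(t+6.2), so t² = 6.2×59.1 = 366.4.
t* = √366.4 = 19.14 min.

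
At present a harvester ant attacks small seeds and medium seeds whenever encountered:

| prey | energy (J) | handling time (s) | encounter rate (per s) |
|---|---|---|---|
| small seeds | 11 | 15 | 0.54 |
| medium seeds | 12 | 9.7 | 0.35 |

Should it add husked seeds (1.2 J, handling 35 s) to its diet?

Intake rate on the current diet: R = (0.54×11 + 0.35×12) / (1 + 0.54×15 + 0.35×9.7) = 10.14/12.5 = 0.8115 J/s.
Profitability of husked seeds: 1.2/35 = 0.03429 J/s.
0.03429 < 0.8115, so adding husked seeds would lower the average — exclude it.

No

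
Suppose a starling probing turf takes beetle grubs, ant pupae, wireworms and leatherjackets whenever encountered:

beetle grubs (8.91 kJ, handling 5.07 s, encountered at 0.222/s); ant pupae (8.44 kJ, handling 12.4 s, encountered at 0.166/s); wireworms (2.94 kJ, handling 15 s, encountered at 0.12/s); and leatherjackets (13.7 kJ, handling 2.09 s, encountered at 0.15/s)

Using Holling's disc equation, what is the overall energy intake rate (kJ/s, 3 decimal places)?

0.919 kJ/s

Energy encountered per unit search time: 0.222×8.91 + 0.166×8.44 + 0.12×2.94 + 0.15×13.7 = 5.787 kJ/s.
Handling time per unit search time: 0.222×5.07 + 0.166×12.4 + 0.12×15 + 0.15×2.09 = 5.297.
Rate = 5.787/(1 + 5.297) = 0.9189 kJ/s.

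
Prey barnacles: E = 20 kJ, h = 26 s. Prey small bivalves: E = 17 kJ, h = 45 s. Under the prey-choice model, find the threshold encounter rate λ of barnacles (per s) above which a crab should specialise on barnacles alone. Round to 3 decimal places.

Drop small bivalves once their profitability E₂/h₂ falls below the rate achievable on barnacles alone: E₂/h₂ = λE₁/(1 + λh₁).
Solve for λ: λE₁h₂ = E₂(1 + λh₁) → λ(E₁h₂ − E₂h₁) = E₂ → λ = E₂/(E₁h₂ − E₂h₁).
λ = 17/(20×45 − 17×26) = 17/458 = 0.03712 per s.

0.037 per s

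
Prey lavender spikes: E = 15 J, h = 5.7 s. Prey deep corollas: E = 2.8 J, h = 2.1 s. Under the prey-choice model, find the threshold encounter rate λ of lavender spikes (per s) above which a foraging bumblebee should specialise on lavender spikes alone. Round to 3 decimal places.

The zero-one rule: include deep corollas iff E₂/h₂ > λE₁/(1+λh₁). Equality gives the switch point.
λE₁h₂ = E₂ + λE₂h₁ ⇒ λ = E₂/(E₁h₂ − E₂h₁) = 2.8/(31.5 − 15.96) = 0.1802 per s.

0.180 per s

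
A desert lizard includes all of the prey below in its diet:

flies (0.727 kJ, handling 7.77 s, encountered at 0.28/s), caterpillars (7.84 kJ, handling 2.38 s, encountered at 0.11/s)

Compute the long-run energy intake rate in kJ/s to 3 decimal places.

R = Σλ_iE_i / (1 + Σλ_ih_i)
Numerator: 0.28×0.727 + 0.11×7.84 = 1.066
Denominator: 1 + 0.28×7.77 + 0.11×2.38 = 3.437
R = 1.066/3.437 = 0.3101 kJ/s

0.310 kJ/s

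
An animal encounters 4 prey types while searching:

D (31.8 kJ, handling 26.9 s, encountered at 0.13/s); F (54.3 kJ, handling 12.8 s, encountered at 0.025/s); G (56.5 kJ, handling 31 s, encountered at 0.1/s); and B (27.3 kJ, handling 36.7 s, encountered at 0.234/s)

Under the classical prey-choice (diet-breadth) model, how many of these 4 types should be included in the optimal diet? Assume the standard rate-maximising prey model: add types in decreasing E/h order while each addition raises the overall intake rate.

2

Rank by E/h (kJ/s): F 4.24, G 1.82, D 1.18, B 0.744. Include each in turn until the next type's E/h falls below the running intake rate.
Rate on top 1: 1.028. G: 1.82 > 1.028 → include.
Rate on top 2: 1.585. D: 1.18 < 1.585 → exclude; stop.
Optimal diet: F, G — 2 of 4 types.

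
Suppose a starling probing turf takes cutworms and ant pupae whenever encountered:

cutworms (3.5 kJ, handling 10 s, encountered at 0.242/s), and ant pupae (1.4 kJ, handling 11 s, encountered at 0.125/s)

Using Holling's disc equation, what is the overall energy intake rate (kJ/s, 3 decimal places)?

Energy encountered per unit search time: 0.242×3.5 + 0.125×1.4 = 1.022 kJ/s.
Handling time per unit search time: 0.242×10 + 0.125×11 = 3.795.
Rate = 1.022/(1 + 3.795) = 0.2131 kJ/s.

0.213 kJ/s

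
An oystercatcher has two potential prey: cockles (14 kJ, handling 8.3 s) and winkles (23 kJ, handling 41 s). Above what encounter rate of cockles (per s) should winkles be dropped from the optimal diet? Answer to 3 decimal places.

0.060 per s

At the threshold, the rate on cockles alone equals the profitability of winkles: λ·14/(1 + λ·8.3) = 23/41 = 0.561.
Rearranging, λ(14 − 0.561×8.3) = 0.561, so λ = 0.561/9.344 = 0.06004 per s.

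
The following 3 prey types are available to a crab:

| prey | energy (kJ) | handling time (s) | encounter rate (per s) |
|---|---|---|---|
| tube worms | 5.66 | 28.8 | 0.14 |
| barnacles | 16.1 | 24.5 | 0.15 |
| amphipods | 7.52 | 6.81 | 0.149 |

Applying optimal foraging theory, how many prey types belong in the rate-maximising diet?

2

Rank by E/h (kJ/s): amphipods 1.1, barnacles 0.657, tube worms 0.197. Include each in turn until the next type's E/h falls below the running intake rate.
Rate on top 1: 0.5562. barnacles: 0.657 > 0.5562 → include.
Rate on top 2: 0.6214. tube worms: 0.197 < 0.6214 → exclude; stop.
Optimal diet: amphipods, barnacles — 2 of 3 types.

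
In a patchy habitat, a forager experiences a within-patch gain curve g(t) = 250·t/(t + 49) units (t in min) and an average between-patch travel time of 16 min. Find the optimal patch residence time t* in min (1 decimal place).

28.0 min

By the marginal value theorem, leave when the instantaneous gain rate g'(t) equals the habitat-wide average g(t)/(T + t).
g'(t) = 250·49/(t + 49)². Setting 250·49/(t+49)² = 250t/[(t+49)(16+t)] gives 49(16+t) = t(t+49), so t² = 49×16 = 784.
t* = √784 = 28 min.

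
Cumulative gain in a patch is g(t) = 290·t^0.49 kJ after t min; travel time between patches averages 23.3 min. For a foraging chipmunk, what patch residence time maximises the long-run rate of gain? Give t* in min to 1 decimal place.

By the marginal value theorem, leave when the instantaneous gain rate g'(t) equals the habitat-wide average g(t)/(T + t).
g'(t) = 0.49·290·t^-0.51. Setting 0.49·290·t^-0.51 = 290·t^0.49/(23.3+t) gives 0.49(23.3+t) = t, so 0.51·t = 0.49×23.3.
t* = 0.49×23.3/0.51 = 22.39 min.

22.4 min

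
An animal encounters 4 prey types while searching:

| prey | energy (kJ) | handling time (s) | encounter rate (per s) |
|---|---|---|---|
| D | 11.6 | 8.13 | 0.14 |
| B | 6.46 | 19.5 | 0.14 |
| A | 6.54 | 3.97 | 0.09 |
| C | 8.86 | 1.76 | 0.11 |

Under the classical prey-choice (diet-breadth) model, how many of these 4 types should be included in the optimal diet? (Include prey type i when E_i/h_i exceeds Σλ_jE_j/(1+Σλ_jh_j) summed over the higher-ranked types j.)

3

E/h in descending order: C 5.03, A 1.65, D 1.43, B 0.331 kJ/s. The optimal diet is the largest prefix of this list for which every included type satisfies E_i/h_i > R on the types above it.
Rate on top 1: 0.8165. A: 1.65 > 0.8165 → include.
Rate on top 2: 1.008. D: 1.43 > 1.008 → include.
Rate on top 3: 1.185. B: 0.331 < 1.185 → exclude; stop.
Optimal diet: C, A, D — 3 of 4 types.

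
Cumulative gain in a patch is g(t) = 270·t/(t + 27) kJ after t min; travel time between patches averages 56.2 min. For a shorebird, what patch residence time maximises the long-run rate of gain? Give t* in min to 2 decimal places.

Maximise g(t)/(T+t): set derivative to zero → g'(t)(T+t) = g(t).
g'(t) = 270·27/(t + 27)². Setting 270·27/(t+27)² = 270t/[(t+27)(56.2+t)] gives 27(56.2+t) = t(t+27), so t² = 27×56.2 = 1517.
t* = √1517 = 38.95 min.

38.95 min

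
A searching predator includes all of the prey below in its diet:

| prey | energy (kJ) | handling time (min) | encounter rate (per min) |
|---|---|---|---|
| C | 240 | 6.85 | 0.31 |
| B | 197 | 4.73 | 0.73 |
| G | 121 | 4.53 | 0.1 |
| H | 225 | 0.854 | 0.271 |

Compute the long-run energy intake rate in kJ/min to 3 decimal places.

40.117 kJ/min

R = (0.31×240 + 0.73×197 + 0.1×121 + 0.271×225) / (1 + 0.31×6.85 + 0.73×4.73 + 0.1×4.53 + 0.271×0.854) = 291.3/7.261 = 40.12 kJ/min.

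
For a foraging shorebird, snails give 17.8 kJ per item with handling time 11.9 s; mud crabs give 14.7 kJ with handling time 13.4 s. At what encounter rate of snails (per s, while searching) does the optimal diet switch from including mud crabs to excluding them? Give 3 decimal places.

0.231 per s

Drop mud crabs once their profitability E₂/h₂ falls below the rate achievable on snails alone: E₂/h₂ = λE₁/(1 + λh₁).
Solve for λ: λE₁h₂ = E₂(1 + λh₁) → λ(E₁h₂ − E₂h₁) = E₂ → λ = E₂/(E₁h₂ − E₂h₁).
λ = 14.7/(17.8×13.4 − 14.7×11.9) = 14.7/63.59 = 0.2312 per s.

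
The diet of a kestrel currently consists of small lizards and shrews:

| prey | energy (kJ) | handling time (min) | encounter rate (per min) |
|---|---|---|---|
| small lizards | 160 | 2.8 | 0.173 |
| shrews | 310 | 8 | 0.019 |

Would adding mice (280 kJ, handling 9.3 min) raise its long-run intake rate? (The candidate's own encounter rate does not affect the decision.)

Yes

Intake rate on the current diet: R = (0.173×160 + 0.019×310) / (1 + 0.173×2.8 + 0.019×8) = 33.57/1.636 = 20.51 kJ/min.
Profitability of mice: 280/9.3 = 30.11 kJ/min.
30.11 > 20.51, so adding mice raises the average — include it.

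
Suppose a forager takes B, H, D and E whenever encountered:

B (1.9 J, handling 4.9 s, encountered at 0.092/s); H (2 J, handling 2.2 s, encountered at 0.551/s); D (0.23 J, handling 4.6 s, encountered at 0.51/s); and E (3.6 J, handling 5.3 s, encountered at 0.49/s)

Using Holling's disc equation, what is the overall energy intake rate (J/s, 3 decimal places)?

0.415 J/s

R = Σλ_iE_i / (1 + Σλ_ih_i)
Numerator: 0.092×1.9 + 0.551×2 + 0.51×0.23 + 0.49×3.6 = 3.158
Denominator: 1 + 0.092×4.9 + 0.551×2.2 + 0.51×4.6 + 0.49×5.3 = 7.606
R = 3.158/7.606 = 0.4152 J/s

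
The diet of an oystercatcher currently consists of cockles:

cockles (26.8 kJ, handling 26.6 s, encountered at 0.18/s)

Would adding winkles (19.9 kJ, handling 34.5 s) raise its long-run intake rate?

No

Intake rate on the current diet: R = (0.18×26.8) / (1 + 0.18×26.6) = 4.824/5.788 = 0.8334 kJ/s.
Profitability of winkles: 19.9/34.5 = 0.5768 kJ/s.
0.5768 < 0.8334, so adding winkles would lower the average — exclude it.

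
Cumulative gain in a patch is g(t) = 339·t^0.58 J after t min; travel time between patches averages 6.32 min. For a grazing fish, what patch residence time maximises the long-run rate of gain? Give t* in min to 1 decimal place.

8.7 min

Optimal t* satisfies g'(t*) = g(t*)/(T + t*).
g'(t) = 0.58·339·t^-0.42. Setting 0.58·339·t^-0.42 = 339·t^0.58/(6.32+t) gives 0.58(6.32+t) = t, so 0.42·t = 0.58×6.32.
t* = 0.58×6.32/0.42 = 8.728 min.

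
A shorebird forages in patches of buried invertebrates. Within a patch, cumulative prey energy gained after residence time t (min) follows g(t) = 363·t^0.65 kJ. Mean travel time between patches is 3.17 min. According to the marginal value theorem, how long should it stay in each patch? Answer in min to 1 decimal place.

5.9 min

Optimal t* satisfies g'(t*) = g(t*)/(T + t*).
g'(t) = 0.65·363·t^-0.35. Setting 0.65·363·t^-0.35 = 363·t^0.65/(3.17+t) gives 0.65(3.17+t) = t, so 0.35·t = 0.65×3.17.
t* = 0.65×3.17/0.35 = 5.887 min.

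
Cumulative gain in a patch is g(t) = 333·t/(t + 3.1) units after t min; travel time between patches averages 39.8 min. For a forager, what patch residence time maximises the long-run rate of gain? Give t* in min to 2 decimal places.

11.11 min

Maximise g(t)/(T+t): set derivative to zero → g'(t)(T+t) = g(t).
g'(t) = 333·3.1/(t + 3.1)². Setting 333·3.1/(t+3.1)² = 333t/[(t+3.1)(39.8+t)] gives 3.1(39.8+t) = t(t+3.1), so t² = 3.1×39.8 = 123.4.
t* = √123.4 = 11.11 min.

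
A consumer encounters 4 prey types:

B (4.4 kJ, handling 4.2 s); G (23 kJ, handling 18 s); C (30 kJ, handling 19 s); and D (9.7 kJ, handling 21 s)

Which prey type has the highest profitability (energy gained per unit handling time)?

Profitability E/h (kJ/s): B = 4.4/4.2 = 1.05, G = 23/18 = 1.28, C = 30/19 = 1.58, D = 9.7/21 = 0.462.
Ranked: C > G > B > D.

C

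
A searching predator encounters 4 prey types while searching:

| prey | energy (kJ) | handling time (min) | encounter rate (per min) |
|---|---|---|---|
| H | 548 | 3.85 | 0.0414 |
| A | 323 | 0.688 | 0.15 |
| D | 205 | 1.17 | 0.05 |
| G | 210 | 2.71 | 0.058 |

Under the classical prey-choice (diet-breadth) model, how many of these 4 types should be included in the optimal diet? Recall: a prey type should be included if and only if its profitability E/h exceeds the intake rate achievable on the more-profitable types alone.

4

Rank by E/h (kJ/min): A 469, D 175, H 142, G 77.5. Include each in turn until the next type's E/h falls below the running intake rate.
Rate on top 1: 43.92. D: 175 > 43.92 → include.
Rate on top 2: 50.53. H: 142 > 50.53 → include.
Rate on top 3: 61.61. G: 77.5 > 61.61 → include.
Optimal diet: A, D, H, G — 4 of 4 types.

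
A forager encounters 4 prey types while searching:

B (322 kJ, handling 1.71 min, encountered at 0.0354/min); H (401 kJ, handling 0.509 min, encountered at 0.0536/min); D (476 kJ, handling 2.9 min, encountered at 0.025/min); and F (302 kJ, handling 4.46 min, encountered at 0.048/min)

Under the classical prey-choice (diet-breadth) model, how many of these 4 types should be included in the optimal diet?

4

E/h in descending order: H 788, B 188, D 164, F 67.7 kJ/min. The optimal diet is the largest prefix of this list for which every included type satisfies E_i/h_i > R on the types above it.
Rate on top 1: 20.92. B: 188 > 20.92 → include.
Rate on top 2: 30.24. D: 164 > 30.24 → include.
Rate on top 3: 38.6. F: 67.7 > 38.6 → include.
Optimal diet: H, B, D, F — 4 of 4 types.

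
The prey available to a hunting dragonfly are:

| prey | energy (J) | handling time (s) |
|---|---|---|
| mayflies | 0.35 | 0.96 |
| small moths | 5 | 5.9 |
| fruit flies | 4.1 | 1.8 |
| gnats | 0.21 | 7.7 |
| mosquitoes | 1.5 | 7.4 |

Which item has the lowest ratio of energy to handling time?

gnats

Profitability E/h (J/s): mayflies = 0.35/0.96 = 0.365, small moths = 5/5.9 = 0.847, fruit flies = 4.1/1.8 = 2.28, gnats = 0.21/7.7 = 0.0273, mosquitoes = 1.5/7.4 = 0.203.
Ranked: fruit flies > small moths > mayflies > mosquitoes > gnats.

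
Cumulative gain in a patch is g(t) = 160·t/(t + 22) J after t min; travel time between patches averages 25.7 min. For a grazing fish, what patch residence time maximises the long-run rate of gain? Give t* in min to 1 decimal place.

Optimal t* satisfies g'(t*) = g(t*)/(T + t*).
g'(t) = 160·22/(t + 22)². Setting 160·22/(t+22)² = 160t/[(t+22)(25.7+t)] gives 22(25.7+t) = t(t+22), so t² = 22×25.7 = 565.4.
t* = √565.4 = 23.78 min.

23.8 min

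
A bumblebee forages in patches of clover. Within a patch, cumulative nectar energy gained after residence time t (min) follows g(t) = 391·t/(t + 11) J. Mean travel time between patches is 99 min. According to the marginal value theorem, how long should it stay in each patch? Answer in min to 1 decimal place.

33.0 min

By the marginal value theorem, leave when the instantaneous gain rate g'(t) equals the habitat-wide average g(t)/(T + t).
g'(t) = 391·11/(t + 11)². Setting 391·11/(t+11)² = 391t/[(t+11)(99+t)] gives 11(99+t) = t(t+11), so t² = 11×99 = 1089.
t* = √1089 = 33 min.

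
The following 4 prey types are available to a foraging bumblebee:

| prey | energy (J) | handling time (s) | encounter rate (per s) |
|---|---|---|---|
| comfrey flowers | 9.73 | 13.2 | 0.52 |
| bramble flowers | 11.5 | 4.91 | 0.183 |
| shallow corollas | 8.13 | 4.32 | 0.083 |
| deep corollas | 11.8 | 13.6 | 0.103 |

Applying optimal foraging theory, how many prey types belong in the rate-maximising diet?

E/h in descending order: bramble flowers 2.34, shallow corollas 1.88, deep corollas 0.868, comfrey flowers 0.737 J/s. The optimal diet is the largest prefix of this list for which every included type satisfies E_i/h_i > R on the types above it.
Rate on top 1: 1.108. shallow corollas: 1.88 > 1.108 → include.
Rate on top 2: 1.231. deep corollas: 0.868 < 1.231 → exclude; stop.
Optimal diet: bramble flowers, shallow corollas — 2 of 4 types.

2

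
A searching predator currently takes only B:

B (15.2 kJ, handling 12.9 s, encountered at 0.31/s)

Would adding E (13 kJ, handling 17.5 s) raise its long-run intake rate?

Current rate: (0.31×15.2)/(1 + 0.31×12.9) = 0.9426 kJ/s.
E: E/h = 13/17.5 = 0.7429 kJ/s.
Since 0.7429 < R, time spent handling E is better spent searching.

No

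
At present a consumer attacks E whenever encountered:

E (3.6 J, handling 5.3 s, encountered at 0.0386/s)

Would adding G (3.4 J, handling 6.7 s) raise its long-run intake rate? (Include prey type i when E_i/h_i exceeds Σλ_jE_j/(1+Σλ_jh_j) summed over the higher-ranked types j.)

Yes

Intake rate on the current diet: R = (0.0386×3.6) / (1 + 0.0386×5.3) = 0.139/1.205 = 0.1154 J/s.
Profitability of G: 3.4/6.7 = 0.5075 J/s.
0.5075 > 0.1154, so adding G raises the average — include it.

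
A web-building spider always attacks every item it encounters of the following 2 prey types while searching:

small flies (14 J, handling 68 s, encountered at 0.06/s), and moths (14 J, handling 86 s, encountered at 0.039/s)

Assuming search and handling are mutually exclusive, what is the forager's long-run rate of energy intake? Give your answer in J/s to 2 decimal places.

R = (0.06×14 + 0.039×14) / (1 + 0.06×68 + 0.039×86) = 1.386/8.434 = 0.1643 J/s.

0.16 J/s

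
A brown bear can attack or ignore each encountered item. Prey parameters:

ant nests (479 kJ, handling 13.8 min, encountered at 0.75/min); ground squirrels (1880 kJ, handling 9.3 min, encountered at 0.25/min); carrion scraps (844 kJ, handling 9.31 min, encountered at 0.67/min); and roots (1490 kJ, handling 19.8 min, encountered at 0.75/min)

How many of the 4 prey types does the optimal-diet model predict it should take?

1

Profitabilities (E/h, kJ/min): ground squirrels 202, carrion scraps 90.7, roots 75.3, ant nests 34.7. Add prey in this order while the next type's profitability exceeds the intake rate on those already taken.
Rate on top 1: 141.4. carrion scraps: 90.7 < 141.4 → exclude; stop.
Optimal diet: ground squirrels — 1 of 4 types.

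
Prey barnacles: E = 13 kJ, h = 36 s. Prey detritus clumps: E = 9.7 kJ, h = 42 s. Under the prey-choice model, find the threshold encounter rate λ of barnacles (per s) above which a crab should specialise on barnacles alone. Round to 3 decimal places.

0.049 per s

At the threshold, the rate on barnacles alone equals the profitability of detritus clumps: λ·13/(1 + λ·36) = 9.7/42 = 0.231.
Rearranging, λ(13 − 0.231×36) = 0.231, so λ = 0.231/4.686 = 0.04929 per s.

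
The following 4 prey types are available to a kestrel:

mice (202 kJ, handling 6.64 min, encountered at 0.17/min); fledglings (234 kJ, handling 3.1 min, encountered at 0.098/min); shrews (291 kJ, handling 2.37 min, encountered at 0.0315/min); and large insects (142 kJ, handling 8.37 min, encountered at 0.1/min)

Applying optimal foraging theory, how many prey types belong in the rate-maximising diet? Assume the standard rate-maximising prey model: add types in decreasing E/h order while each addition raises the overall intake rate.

Rank by E/h (kJ/min): shrews 123, fledglings 75.5, mice 30.4, large insects 17. Include each in turn until the next type's E/h falls below the running intake rate.
Rate on top 1: 8.53. fledglings: 75.5 > 8.53 → include.
Rate on top 2: 23.29. mice: 30.4 > 23.29 → include.
Rate on top 3: 26.5. large insects: 17 < 26.5 → exclude; stop.
Optimal diet: shrews, fledglings, mice — 3 of 4 types.

3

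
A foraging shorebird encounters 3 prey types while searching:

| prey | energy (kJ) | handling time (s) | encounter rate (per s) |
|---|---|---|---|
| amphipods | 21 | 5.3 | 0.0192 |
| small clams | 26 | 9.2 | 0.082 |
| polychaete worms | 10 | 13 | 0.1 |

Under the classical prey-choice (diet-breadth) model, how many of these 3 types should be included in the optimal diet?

E/h in descending order: amphipods 3.96, small clams 2.83, polychaete worms 0.769 kJ/s. The optimal diet is the largest prefix of this list for which every included type satisfies E_i/h_i > R on the types above it.
Rate on top 1: 0.366. small clams: 2.83 > 0.366 → include.
Rate on top 2: 1.366. polychaete worms: 0.769 < 1.366 → exclude; stop.
Optimal diet: amphipods, small clams — 2 of 3 types.

2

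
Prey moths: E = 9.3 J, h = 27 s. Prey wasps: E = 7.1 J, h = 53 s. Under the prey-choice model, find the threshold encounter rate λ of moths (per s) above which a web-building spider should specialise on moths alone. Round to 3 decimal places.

0.024 per s

Drop wasps once their profitability E₂/h₂ falls below the rate achievable on moths alone: E₂/h₂ = λE₁/(1 + λh₁).
Solve for λ: λE₁h₂ = E₂(1 + λh₁) → λ(E₁h₂ − E₂h₁) = E₂ → λ = E₂/(E₁h₂ − E₂h₁).
λ = 7.1/(9.3×53 − 7.1×27) = 7.1/301.2 = 0.02357 per s.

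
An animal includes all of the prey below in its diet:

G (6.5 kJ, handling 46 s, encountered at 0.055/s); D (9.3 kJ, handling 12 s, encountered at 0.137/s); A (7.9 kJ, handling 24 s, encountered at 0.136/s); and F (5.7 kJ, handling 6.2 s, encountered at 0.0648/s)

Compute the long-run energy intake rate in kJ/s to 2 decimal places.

0.35 kJ/s

Energy encountered per unit search time: 0.055×6.5 + 0.137×9.3 + 0.136×7.9 + 0.0648×5.7 = 3.075 kJ/s.
Handling time per unit search time: 0.055×46 + 0.137×12 + 0.136×24 + 0.0648×6.2 = 7.84.
Rate = 3.075/(1 + 7.84) = 0.3479 kJ/s.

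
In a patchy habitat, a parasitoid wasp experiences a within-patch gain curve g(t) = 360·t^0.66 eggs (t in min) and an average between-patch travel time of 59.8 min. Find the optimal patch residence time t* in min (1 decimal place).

Optimal t* satisfies g'(t*) = g(t*)/(T + t*).
g'(t) = 0.66·360·t^-0.34. Setting 0.66·360·t^-0.34 = 360·t^0.66/(59.8+t) gives 0.66(59.8+t) = t, so 0.34·t = 0.66×59.8.
t* = 0.66×59.8/0.34 = 116.1 min.

116.1 min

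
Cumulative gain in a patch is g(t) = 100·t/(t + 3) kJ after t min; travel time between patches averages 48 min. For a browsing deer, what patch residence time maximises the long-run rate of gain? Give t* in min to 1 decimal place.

12.0 min

Maximise g(t)/(T+t): set derivative to zero → g'(t)(T+t) = g(t).
g'(t) = 100·3/(t + 3)². Setting 100·3/(t+3)² = 100t/[(t+3)(48+t)] gives 3(48+t) = t(t+3), so t² = 3×48 = 144.
t* = √144 = 12 min.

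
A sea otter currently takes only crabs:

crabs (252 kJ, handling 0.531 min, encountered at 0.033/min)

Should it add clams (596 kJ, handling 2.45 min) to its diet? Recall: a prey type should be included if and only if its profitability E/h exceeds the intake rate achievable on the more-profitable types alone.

On crabs alone, R = ΣλE/(1+Σλh) = 8.316/1.018 = 8.173 kJ/min.
clams: E/h = 596/2.45 = 243.3 kJ/min.
243.3 > 8.173, so adding clams raises the average — include it.

Yes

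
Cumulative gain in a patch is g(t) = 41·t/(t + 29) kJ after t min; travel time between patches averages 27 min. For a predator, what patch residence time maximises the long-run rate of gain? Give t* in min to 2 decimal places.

Maximise g(t)/(T+t): set derivative to zero → g'(t)(T+t) = g(t).
g'(t) = 41·29/(t + 29)². Setting 41·29/(t+29)² = 41t/[(t+29)(27+t)] gives 29(27+t) = t(t+29), so t² = 29×27 = 783.
t* = √783 = 27.98 min.

27.98 min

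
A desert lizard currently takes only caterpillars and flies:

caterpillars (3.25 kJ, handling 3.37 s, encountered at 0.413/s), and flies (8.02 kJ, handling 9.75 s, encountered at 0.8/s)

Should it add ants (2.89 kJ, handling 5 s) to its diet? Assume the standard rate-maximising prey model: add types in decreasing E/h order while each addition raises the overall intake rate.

Current rate: (0.413×3.25 + 0.8×8.02)/(1 + 0.413×3.37 + 0.8×9.75) = 0.7612 kJ/s.
ants: E/h = 2.89/5 = 0.578 kJ/s.
0.578 < 0.7612, so adding ants would lower the average — exclude it.

No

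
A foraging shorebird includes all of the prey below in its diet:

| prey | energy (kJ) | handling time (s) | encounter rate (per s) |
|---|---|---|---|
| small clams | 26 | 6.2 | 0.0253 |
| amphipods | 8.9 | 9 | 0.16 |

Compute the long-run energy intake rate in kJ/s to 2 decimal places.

0.80 kJ/s

R = (0.0253×26 + 0.16×8.9) / (1 + 0.0253×6.2 + 0.16×9) = 2.082/2.597 = 0.8017 kJ/s.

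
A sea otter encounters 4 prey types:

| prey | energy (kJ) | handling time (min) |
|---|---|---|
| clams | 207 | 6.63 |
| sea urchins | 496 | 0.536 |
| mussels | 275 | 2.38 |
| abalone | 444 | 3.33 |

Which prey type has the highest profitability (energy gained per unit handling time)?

In descending order of E/h:
sea urchins: 496/0.536 = 925 kJ/min
abalone: 444/3.33 = 133 kJ/min
mussels: 275/2.38 = 116 kJ/min
clams: 207/6.63 = 31.2 kJ/min

sea urchins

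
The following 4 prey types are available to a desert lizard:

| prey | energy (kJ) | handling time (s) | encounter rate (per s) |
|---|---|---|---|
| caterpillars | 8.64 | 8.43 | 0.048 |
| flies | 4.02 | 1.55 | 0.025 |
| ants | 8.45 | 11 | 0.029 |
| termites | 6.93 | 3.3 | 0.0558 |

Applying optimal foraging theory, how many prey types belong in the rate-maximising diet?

E/h in descending order: flies 2.59, termites 2.1, caterpillars 1.02, ants 0.768 kJ/s. The optimal diet is the largest prefix of this list for which every included type satisfies E_i/h_i > R on the types above it.
Rate on top 1: 0.09675. termites: 2.1 > 0.09675 → include.
Rate on top 2: 0.3984. caterpillars: 1.02 > 0.3984 → include.
Rate on top 3: 0.5542. ants: 0.768 > 0.5542 → include.
Optimal diet: flies, termites, caterpillars, ants — 4 of 4 types.

4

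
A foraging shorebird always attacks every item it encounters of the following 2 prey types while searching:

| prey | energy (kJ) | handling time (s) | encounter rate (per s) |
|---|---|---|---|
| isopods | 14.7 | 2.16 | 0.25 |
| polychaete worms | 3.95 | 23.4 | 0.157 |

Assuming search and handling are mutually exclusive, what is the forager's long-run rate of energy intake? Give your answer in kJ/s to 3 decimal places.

R = Σλ_iE_i / (1 + Σλ_ih_i)
Numerator: 0.25×14.7 + 0.157×3.95 = 4.295
Denominator: 1 + 0.25×2.16 + 0.157×23.4 = 5.214
R = 4.295/5.214 = 0.8238 kJ/s

0.824 kJ/s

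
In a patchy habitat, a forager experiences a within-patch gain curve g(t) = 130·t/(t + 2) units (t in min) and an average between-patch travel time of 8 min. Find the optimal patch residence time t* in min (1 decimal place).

4.0 min

By the marginal value theorem, leave when the instantaneous gain rate g'(t) equals the habitat-wide average g(t)/(T + t).
g'(t) = 130·2/(t + 2)². Setting 130·2/(t+2)² = 130t/[(t+2)(8+t)] gives 2(8+t) = t(t+2), so t² = 2×8 = 16.
t* = √16 = 4 min.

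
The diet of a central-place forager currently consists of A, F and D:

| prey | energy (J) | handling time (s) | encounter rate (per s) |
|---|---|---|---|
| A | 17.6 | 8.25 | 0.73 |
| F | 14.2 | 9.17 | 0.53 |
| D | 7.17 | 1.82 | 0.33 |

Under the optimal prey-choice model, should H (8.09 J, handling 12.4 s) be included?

No

Current rate: (0.73×17.6 + 0.53×14.2 + 0.33×7.17)/(1 + 0.73×8.25 + 0.53×9.17 + 0.33×1.82) = 1.822 J/s.
Profitability of H: 8.09/12.4 = 0.6524 J/s.
0.6524 < 1.822, so adding H would lower the average — exclude it.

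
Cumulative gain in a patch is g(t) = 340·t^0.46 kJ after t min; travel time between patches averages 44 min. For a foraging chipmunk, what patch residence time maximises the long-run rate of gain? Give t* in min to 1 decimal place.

Maximise g(t)/(T+t): set derivative to zero → g'(t)(T+t) = g(t).
g'(t) = 0.46·340·t^-0.54. Setting 0.46·340·t^-0.54 = 340·t^0.46/(44+t) gives 0.46(44+t) = t, so 0.54·t = 0.46×44.
t* = 0.46×44/0.54 = 37.48 min.

37.5 min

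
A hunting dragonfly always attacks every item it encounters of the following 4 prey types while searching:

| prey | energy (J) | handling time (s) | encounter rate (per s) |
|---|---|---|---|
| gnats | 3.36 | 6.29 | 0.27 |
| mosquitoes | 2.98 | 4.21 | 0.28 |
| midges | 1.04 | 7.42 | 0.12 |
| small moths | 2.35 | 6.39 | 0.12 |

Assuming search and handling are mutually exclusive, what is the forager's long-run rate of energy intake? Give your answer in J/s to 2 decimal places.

Energy encountered per unit search time: 0.27×3.36 + 0.28×2.98 + 0.12×1.04 + 0.12×2.35 = 2.148 J/s.
Handling time per unit search time: 0.27×6.29 + 0.28×4.21 + 0.12×7.42 + 0.12×6.39 = 4.534.
Rate = 2.148/(1 + 4.534) = 0.3882 J/s.

0.39 J/s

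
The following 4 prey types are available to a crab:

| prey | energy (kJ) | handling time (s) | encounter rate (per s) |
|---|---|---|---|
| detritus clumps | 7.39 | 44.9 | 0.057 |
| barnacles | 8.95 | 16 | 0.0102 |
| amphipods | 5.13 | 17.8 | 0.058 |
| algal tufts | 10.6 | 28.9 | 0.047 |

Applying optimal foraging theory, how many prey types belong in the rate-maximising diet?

3

Profitabilities (E/h, kJ/s): barnacles 0.559, algal tufts 0.367, amphipods 0.288, detritus clumps 0.165. Add prey in this order while the next type's profitability exceeds the intake rate on those already taken.
Rate on top 1: 0.07848. algal tufts: 0.367 > 0.07848 → include.
Rate on top 2: 0.2338. amphipods: 0.288 > 0.2338 → include.
Rate on top 3: 0.2496. detritus clumps: 0.165 < 0.2496 → exclude; stop.
Optimal diet: barnacles, algal tufts, amphipods — 3 of 4 types.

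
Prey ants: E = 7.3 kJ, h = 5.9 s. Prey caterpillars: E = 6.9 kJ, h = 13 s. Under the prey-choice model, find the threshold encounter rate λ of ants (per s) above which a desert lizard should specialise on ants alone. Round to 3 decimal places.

0.127 per s

Drop caterpillars once their profitability E₂/h₂ falls below the rate achievable on ants alone: E₂/h₂ = λE₁/(1 + λh₁).
Solve for λ: λE₁h₂ = E₂(1 + λh₁) → λ(E₁h₂ − E₂h₁) = E₂ → λ = E₂/(E₁h₂ − E₂h₁).
λ = 6.9/(7.3×13 − 6.9×5.9) = 6.9/54.19 = 0.1273 per s.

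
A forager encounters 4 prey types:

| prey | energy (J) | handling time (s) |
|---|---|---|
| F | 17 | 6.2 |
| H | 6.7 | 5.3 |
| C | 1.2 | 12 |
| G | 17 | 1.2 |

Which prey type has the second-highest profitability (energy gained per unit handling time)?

F

In descending order of E/h:
G: 17/1.2 = 14.2 J/s
F: 17/6.2 = 2.74 J/s
H: 6.7/5.3 = 1.26 J/s
C: 1.2/12 = 0.1 J/s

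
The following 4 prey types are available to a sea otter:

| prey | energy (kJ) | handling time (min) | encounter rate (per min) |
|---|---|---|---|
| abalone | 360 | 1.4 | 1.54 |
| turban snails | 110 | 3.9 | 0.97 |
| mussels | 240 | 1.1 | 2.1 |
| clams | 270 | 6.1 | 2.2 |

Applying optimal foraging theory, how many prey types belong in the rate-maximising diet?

2

Rank by E/h (kJ/min): abalone 257, mussels 218, clams 44.3, turban snails 28.2. Include each in turn until the next type's E/h falls below the running intake rate.
Rate on top 1: 175.7. mussels: 218 > 175.7 → include.
Rate on top 2: 193.6. clams: 44.3 < 193.6 → exclude; stop.
Optimal diet: abalone, mussels — 2 of 4 types.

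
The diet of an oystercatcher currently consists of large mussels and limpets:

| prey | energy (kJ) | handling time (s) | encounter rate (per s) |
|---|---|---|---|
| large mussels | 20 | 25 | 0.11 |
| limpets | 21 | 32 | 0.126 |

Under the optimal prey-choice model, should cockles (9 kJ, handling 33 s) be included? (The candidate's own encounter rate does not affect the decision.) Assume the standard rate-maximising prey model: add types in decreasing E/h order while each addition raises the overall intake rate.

Current rate: (0.11×20 + 0.126×21)/(1 + 0.11×25 + 0.126×32) = 0.6227 kJ/s.
cockles: E/h = 9/33 = 0.2727 kJ/s.
0.2727 < 0.6227, so adding cockles would lower the average — exclude it.

No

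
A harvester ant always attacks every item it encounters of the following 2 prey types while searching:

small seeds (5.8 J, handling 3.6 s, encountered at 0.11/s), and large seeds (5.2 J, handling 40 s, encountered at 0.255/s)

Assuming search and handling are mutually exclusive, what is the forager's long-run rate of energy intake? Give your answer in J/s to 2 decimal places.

Energy encountered per unit search time: 0.11×5.8 + 0.255×5.2 = 1.964 J/s.
Handling time per unit search time: 0.11×3.6 + 0.255×40 = 10.6.
Rate = 1.964/(1 + 10.6) = 0.1694 J/s.

0.17 J/s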